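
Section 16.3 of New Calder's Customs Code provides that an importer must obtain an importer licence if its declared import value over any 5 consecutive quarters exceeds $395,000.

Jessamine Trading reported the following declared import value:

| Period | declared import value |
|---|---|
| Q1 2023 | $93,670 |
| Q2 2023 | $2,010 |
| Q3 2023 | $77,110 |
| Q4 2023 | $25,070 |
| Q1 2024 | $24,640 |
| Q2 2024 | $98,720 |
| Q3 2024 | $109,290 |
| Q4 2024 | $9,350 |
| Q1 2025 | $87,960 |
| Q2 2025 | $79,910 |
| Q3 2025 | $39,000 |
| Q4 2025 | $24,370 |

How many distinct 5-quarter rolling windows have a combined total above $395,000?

0

Q1 2023–Q1 2024: $93,670 + $2,010 + $77,110 + $25,070 + $24,640 = $222,500 (under)
Q2 2023–Q2 2024: $2,010 + $77,110 + $25,070 + $24,640 + $98,720 = $227,550 (under)
Q3 2023–Q3 2024: $77,110 + $25,070 + $24,640 + $98,720 + $109,290 = $334,830 (under)
Q4 2023–Q4 2024: $25,070 + $24,640 + $98,720 + $109,290 + $9,350 = $267,070 (under)
Q1 2024–Q1 2025: $24,640 + $98,720 + $109,290 + $9,350 + $87,960 = $329,960 (under)
Q2 2024–Q2 2025: $98,720 + $109,290 + $9,350 + $87,960 + $79,910 = $385,230 (under)
Q3 2024–Q3 2025: $109,290 + $9,350 + $87,960 + $79,910 + $39,000 = $325,510 (under)
Q4 2024–Q4 2025: $9,350 + $87,960 + $79,910 + $39,000 + $24,370 = $240,590 (under)
0 windows exceed the threshold.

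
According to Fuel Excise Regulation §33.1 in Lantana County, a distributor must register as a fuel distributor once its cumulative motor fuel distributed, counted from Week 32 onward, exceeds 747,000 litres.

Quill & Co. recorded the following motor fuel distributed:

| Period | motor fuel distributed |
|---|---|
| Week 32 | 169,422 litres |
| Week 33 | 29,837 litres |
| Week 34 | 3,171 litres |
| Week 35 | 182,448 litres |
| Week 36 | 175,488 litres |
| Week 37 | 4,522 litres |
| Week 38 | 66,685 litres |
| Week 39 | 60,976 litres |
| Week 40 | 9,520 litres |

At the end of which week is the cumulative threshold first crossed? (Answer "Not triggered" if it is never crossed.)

Through Week 32: 169,422 litres
Through Week 33: 199,259 litres
Through Week 34: 202,430 litres
Through Week 35: 384,878 litres
Through Week 36: 560,366 litres
Through Week 37: 564,888 litres
Through Week 38: 631,573 litres
Through Week 39: 692,549 litres
Through Week 40: 702,069 litres
Final cumulative total 702,069 litres ≤ 747,000 litres; the threshold is never exceeded.

Not triggered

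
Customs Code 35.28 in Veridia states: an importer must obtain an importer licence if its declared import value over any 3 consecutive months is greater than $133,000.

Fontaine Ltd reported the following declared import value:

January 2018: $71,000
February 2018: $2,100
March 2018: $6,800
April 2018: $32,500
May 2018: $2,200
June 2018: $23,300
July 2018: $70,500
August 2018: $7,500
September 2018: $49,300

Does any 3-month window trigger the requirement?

No

January 2018–March 2018: $71,000 + $2,100 + $6,800 = $79,900 (under)
February 2018–April 2018: $2,100 + $6,800 + $32,500 = $41,400 (under)
March 2018–May 2018: $6,800 + $32,500 + $2,200 = $41,500 (under)
April 2018–June 2018: $32,500 + $2,200 + $23,300 = $58,000 (under)
May 2018–July 2018: $2,200 + $23,300 + $70,500 = $96,000 (under)
June 2018–August 2018: $23,300 + $70,500 + $7,500 = $101,300 (under)
July 2018–September 2018: $70,500 + $7,500 + $49,300 = $127,300 (under)
No window exceeds $133,000.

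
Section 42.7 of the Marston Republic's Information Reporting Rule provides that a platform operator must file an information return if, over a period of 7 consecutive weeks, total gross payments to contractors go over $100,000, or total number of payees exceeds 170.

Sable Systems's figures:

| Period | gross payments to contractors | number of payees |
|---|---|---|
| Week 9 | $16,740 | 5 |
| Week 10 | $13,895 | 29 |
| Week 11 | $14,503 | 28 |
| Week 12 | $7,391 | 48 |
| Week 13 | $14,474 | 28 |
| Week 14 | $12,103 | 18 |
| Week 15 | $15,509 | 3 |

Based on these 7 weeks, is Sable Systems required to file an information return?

No

Total gross payments to contractors: $16,740 + $13,895 + $14,503 + $7,391 + $14,474 + $12,103 + $15,509 = $94,615 (≤ $100,000).
Total number of payees: 5 + 29 + 28 + 48 + 28 + 18 + 3 = 159 (≤ 170).
The test is 'or': neither threshold is exceeded.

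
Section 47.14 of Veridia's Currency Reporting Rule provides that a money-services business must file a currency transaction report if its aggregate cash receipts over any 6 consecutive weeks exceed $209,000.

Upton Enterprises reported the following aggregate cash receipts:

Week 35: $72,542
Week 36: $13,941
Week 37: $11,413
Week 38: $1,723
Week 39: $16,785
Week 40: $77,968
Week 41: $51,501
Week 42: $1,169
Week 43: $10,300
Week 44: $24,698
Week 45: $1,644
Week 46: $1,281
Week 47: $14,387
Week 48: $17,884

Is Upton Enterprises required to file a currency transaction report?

No

Week 35–Week 40: $72,542 + $13,941 + $11,413 + $1,723 + $16,785 + $77,968 = $194,372 (under)
Week 36–Week 41: $13,941 + $11,413 + $1,723 + $16,785 + $77,968 + $51,501 = $173,331 (under)
Week 37–Week 42: $11,413 + $1,723 + $16,785 + $77,968 + $51,501 + $1,169 = $160,559 (under)
Week 38–Week 43: $1,723 + $16,785 + $77,968 + $51,501 + $1,169 + $10,300 = $159,446 (under)
Week 39–Week 44: $16,785 + $77,968 + $51,501 + $1,169 + $10,300 + $24,698 = $182,421 (under)
Week 40–Week 45: $77,968 + $51,501 + $1,169 + $10,300 + $24,698 + $1,644 = $167,280 (under)
Week 41–Week 46: $51,501 + $1,169 + $10,300 + $24,698 + $1,644 + $1,281 = $90,593 (under)
Week 42–Week 47: $1,169 + $10,300 + $24,698 + $1,644 + $1,281 + $14,387 = $53,479 (under)
Week 43–Week 48: $10,300 + $24,698 + $1,644 + $1,281 + $14,387 + $17,884 = $70,194 (under)
No window exceeds $209,000.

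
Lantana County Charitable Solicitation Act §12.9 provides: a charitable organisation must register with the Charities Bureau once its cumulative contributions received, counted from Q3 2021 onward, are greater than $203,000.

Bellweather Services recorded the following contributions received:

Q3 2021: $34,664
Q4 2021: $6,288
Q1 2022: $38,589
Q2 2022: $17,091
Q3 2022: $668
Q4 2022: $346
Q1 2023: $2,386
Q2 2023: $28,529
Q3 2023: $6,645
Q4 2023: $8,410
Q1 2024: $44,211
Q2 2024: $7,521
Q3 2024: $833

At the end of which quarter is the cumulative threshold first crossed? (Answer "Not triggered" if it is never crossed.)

Through Q3 2021: $34,664
Through Q4 2021: $40,952
Through Q1 2022: $79,541
Through Q2 2022: $96,632
Through Q3 2022: $97,300
Through Q4 2022: $97,646
Through Q1 2023: $100,032
Through Q2 2023: $128,561
Through Q3 2023: $135,206
Through Q4 2023: $143,616
Through Q1 2024: $187,827
Through Q2 2024: $195,348
Through Q3 2024: $196,181
Final cumulative total $196,181 ≤ $203,000; the threshold is never exceeded.

Not triggered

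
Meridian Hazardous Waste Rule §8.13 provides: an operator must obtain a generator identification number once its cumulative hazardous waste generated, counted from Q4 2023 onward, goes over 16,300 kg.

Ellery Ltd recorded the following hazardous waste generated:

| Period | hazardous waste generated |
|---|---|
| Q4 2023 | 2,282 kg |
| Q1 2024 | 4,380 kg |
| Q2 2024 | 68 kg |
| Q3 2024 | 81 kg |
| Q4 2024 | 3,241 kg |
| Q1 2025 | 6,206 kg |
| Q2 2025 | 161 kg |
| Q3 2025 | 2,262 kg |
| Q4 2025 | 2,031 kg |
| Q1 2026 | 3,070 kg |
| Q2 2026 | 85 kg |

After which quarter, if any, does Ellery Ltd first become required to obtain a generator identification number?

Through Q4 2023: 2,282 kg
Through Q1 2024: 6,662 kg
Through Q2 2024: 6,730 kg
Through Q3 2024: 6,811 kg
Through Q4 2024: 10,052 kg
Through Q1 2025: 16,258 kg
Through Q2 2025: 16,419 kg ← exceeds threshold

Q2 2025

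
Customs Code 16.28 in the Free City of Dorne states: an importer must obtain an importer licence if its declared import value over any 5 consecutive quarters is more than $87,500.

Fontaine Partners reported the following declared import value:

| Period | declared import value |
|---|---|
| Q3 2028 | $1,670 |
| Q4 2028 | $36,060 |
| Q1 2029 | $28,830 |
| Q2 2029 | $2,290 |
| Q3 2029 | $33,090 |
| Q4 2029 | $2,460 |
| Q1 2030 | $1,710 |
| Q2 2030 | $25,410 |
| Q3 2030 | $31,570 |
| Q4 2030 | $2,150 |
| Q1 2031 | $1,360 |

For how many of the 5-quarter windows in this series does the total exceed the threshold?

Q3 2028–Q3 2029: $1,670 + $36,060 + $28,830 + $2,290 + $33,090 = $101,940 (over)
Q4 2028–Q4 2029: $36,060 + $28,830 + $2,290 + $33,090 + $2,460 = $102,730 (over)
Q1 2029–Q1 2030: $28,830 + $2,290 + $33,090 + $2,460 + $1,710 = $68,380 (under)
Q2 2029–Q2 2030: $2,290 + $33,090 + $2,460 + $1,710 + $25,410 = $64,960 (under)
Q3 2029–Q3 2030: $33,090 + $2,460 + $1,710 + $25,410 + $31,570 = $94,240 (over)
Q4 2029–Q4 2030: $2,460 + $1,710 + $25,410 + $31,570 + $2,150 = $63,300 (under)
Q1 2030–Q1 2031: $1,710 + $25,410 + $31,570 + $2,150 + $1,360 = $62,200 (under)
3 windows exceed the threshold.

3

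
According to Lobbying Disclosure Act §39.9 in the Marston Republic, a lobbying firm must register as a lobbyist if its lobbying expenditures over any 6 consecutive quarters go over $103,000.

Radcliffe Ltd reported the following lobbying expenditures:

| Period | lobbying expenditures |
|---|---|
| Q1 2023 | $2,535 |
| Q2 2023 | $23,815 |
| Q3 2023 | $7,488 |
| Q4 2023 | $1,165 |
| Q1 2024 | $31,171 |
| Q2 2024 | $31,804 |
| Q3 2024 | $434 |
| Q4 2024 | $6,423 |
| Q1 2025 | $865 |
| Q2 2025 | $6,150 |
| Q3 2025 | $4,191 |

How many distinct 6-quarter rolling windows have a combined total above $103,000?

0

Q1 2023–Q2 2024: $2,535 + $23,815 + $7,488 + $1,165 + $31,171 + $31,804 = $97,978 (under)
Q2 2023–Q3 2024: $23,815 + $7,488 + $1,165 + $31,171 + $31,804 + $434 = $95,877 (under)
Q3 2023–Q4 2024: $7,488 + $1,165 + $31,171 + $31,804 + $434 + $6,423 = $78,485 (under)
Q4 2023–Q1 2025: $1,165 + $31,171 + $31,804 + $434 + $6,423 + $865 = $71,862 (under)
Q1 2024–Q2 2025: $31,171 + $31,804 + $434 + $6,423 + $865 + $6,150 = $76,847 (under)
Q2 2024–Q3 2025: $31,804 + $434 + $6,423 + $865 + $6,150 + $4,191 = $49,867 (under)
0 windows exceed the threshold.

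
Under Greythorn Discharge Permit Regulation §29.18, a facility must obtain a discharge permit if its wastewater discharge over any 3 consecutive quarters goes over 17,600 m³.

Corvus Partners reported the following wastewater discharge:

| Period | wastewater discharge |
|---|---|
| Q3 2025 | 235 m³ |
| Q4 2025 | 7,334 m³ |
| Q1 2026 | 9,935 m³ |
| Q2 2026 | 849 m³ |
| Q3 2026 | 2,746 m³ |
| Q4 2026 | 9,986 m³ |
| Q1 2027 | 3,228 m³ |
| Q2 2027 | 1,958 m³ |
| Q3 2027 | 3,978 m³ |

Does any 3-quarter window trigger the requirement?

Yes

Q3 2025–Q1 2026: 235 m³ + 7,334 m³ + 9,935 m³ = 17,504 m³ (under)
Q4 2025–Q2 2026: 7,334 m³ + 9,935 m³ + 849 m³ = 18,118 m³ (over)
Q1 2026–Q3 2026: 9,935 m³ + 849 m³ + 2,746 m³ = 13,530 m³ (under)
Q2 2026–Q4 2026: 849 m³ + 2,746 m³ + 9,986 m³ = 13,581 m³ (under)
Q3 2026–Q1 2027: 2,746 m³ + 9,986 m³ + 3,228 m³ = 15,960 m³ (under)
Q4 2026–Q2 2027: 9,986 m³ + 3,228 m³ + 1,958 m³ = 15,172 m³ (under)
Q1 2027–Q3 2027: 3,228 m³ + 1,958 m³ + 3,978 m³ = 9,164 m³ (under)
At least one window exceeds 17,600 m³.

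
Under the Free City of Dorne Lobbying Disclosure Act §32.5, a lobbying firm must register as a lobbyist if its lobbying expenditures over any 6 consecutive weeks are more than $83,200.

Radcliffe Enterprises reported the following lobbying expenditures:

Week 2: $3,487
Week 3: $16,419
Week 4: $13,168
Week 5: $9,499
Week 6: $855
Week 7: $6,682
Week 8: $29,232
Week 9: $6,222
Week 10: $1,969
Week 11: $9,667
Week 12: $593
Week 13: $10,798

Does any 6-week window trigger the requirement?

Week 2–Week 7: $3,487 + $16,419 + $13,168 + $9,499 + $855 + $6,682 = $50,110 (under)
Week 3–Week 8: $16,419 + $13,168 + $9,499 + $855 + $6,682 + $29,232 = $75,855 (under)
Week 4–Week 9: $13,168 + $9,499 + $855 + $6,682 + $29,232 + $6,222 = $65,658 (under)
Week 5–Week 10: $9,499 + $855 + $6,682 + $29,232 + $6,222 + $1,969 = $54,459 (under)
Week 6–Week 11: $855 + $6,682 + $29,232 + $6,222 + $1,969 + $9,667 = $54,627 (under)
Week 7–Week 12: $6,682 + $29,232 + $6,222 + $1,969 + $9,667 + $593 = $54,365 (under)
Week 8–Week 13: $29,232 + $6,222 + $1,969 + $9,667 + $593 + $10,798 = $58,481 (under)
No window exceeds $83,200.

No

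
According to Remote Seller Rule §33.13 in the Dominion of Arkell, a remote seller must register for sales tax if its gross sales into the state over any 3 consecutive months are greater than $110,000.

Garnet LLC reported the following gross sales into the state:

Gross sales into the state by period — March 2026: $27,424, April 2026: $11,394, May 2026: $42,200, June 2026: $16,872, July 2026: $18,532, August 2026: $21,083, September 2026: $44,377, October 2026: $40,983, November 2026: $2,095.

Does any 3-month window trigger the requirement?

No

March 2026–May 2026: $27,424 + $11,394 + $42,200 = $81,018 (under)
April 2026–June 2026: $11,394 + $42,200 + $16,872 = $70,466 (under)
May 2026–July 2026: $42,200 + $16,872 + $18,532 = $77,604 (under)
June 2026–August 2026: $16,872 + $18,532 + $21,083 = $56,487 (under)
July 2026–September 2026: $18,532 + $21,083 + $44,377 = $83,992 (under)
August 2026–October 2026: $21,083 + $44,377 + $40,983 = $106,443 (under)
September 2026–November 2026: $44,377 + $40,983 + $2,095 = $87,455 (under)
No window exceeds $110,000.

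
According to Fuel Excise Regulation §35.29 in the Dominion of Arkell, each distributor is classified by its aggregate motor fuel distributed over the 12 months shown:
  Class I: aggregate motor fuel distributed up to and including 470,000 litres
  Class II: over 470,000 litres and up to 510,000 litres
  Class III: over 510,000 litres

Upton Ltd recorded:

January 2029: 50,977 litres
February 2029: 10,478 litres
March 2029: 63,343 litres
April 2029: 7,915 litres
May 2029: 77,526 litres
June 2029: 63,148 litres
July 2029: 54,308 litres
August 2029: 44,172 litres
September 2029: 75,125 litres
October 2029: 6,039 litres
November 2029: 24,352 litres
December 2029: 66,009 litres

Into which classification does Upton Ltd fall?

Aggregate motor fuel distributed: 50,977 litres + 10,478 litres + 63,343 litres + 7,915 litres + 77,526 litres + 63,148 litres + 54,308 litres + 44,172 litres + 75,125 litres + 6,039 litres + 24,352 litres + 66,009 litres = 543,392 litres.
543,392 litres > 510,000 litres, so Class III applies.

Class III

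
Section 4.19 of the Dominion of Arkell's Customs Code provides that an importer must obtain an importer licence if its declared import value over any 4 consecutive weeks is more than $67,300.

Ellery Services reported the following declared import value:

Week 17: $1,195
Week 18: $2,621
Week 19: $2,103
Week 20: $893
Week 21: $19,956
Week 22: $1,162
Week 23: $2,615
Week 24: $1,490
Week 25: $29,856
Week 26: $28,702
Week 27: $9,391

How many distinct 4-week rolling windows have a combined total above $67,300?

Week 17–Week 20: $1,195 + $2,621 + $2,103 + $893 = $6,812 (under)
Week 18–Week 21: $2,621 + $2,103 + $893 + $19,956 = $25,573 (under)
Week 19–Week 22: $2,103 + $893 + $19,956 + $1,162 = $24,114 (under)
Week 20–Week 23: $893 + $19,956 + $1,162 + $2,615 = $24,626 (under)
Week 21–Week 24: $19,956 + $1,162 + $2,615 + $1,490 = $25,223 (under)
Week 22–Week 25: $1,162 + $2,615 + $1,490 + $29,856 = $35,123 (under)
Week 23–Week 26: $2,615 + $1,490 + $29,856 + $28,702 = $62,663 (under)
Week 24–Week 27: $1,490 + $29,856 + $28,702 + $9,391 = $69,439 (over)
1 window exceeds the threshold.

1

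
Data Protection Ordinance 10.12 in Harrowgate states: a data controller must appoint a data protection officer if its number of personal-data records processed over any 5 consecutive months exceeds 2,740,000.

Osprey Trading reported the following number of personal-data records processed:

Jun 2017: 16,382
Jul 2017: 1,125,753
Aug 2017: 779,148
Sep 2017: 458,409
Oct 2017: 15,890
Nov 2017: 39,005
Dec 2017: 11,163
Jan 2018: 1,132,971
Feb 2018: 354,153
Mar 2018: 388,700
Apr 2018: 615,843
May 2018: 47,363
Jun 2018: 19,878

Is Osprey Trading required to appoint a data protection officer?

No

Jun 2017–Oct 2017: 16,382 + 1,125,753 + 779,148 + 458,409 + 15,890 = 2,395,582 (under)
Jul 2017–Nov 2017: 1,125,753 + 779,148 + 458,409 + 15,890 + 39,005 = 2,418,205 (under)
Aug 2017–Dec 2017: 779,148 + 458,409 + 15,890 + 39,005 + 11,163 = 1,303,615 (under)
Sep 2017–Jan 2018: 458,409 + 15,890 + 39,005 + 11,163 + 1,132,971 = 1,657,438 (under)
Oct 2017–Feb 2018: 15,890 + 39,005 + 11,163 + 1,132,971 + 354,153 = 1,553,182 (under)
Nov 2017–Mar 2018: 39,005 + 11,163 + 1,132,971 + 354,153 + 388,700 = 1,925,992 (under)
Dec 2017–Apr 2018: 11,163 + 1,132,971 + 354,153 + 388,700 + 615,843 = 2,502,830 (under)
Jan 2018–May 2018: 1,132,971 + 354,153 + 388,700 + 615,843 + 47,363 = 2,539,030 (under)
Feb 2018–Jun 2018: 354,153 + 388,700 + 615,843 + 47,363 + 19,878 = 1,425,937 (under)
No window exceeds 2,740,000.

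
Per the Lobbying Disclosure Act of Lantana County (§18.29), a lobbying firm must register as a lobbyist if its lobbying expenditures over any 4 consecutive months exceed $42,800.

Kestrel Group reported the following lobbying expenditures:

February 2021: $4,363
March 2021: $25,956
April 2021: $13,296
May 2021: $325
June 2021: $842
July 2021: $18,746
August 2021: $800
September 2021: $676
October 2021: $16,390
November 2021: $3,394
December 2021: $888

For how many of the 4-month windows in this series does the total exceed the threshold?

February 2021–May 2021: $4,363 + $25,956 + $13,296 + $325 = $43,940 (over)
March 2021–June 2021: $25,956 + $13,296 + $325 + $842 = $40,419 (under)
April 2021–July 2021: $13,296 + $325 + $842 + $18,746 = $33,209 (under)
May 2021–August 2021: $325 + $842 + $18,746 + $800 = $20,713 (under)
June 2021–September 2021: $842 + $18,746 + $800 + $676 = $21,064 (under)
July 2021–October 2021: $18,746 + $800 + $676 + $16,390 = $36,612 (under)
August 2021–November 2021: $800 + $676 + $16,390 + $3,394 = $21,260 (under)
September 2021–December 2021: $676 + $16,390 + $3,394 + $888 = $21,348 (under)
1 window exceeds the threshold.

1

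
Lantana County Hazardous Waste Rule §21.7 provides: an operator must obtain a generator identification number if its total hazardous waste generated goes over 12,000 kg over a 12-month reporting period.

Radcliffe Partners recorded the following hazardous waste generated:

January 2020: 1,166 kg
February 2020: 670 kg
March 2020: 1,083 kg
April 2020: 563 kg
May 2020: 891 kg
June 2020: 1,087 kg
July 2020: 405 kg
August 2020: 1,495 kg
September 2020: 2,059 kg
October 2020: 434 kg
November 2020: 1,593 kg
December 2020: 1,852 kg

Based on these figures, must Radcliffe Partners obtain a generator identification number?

Yes

Total hazardous waste generated: 1,166 kg + 670 kg + 1,083 kg + 563 kg + 891 kg + 1,087 kg + 405 kg + 1,495 kg + 2,059 kg + 434 kg + 1,593 kg + 1,852 kg = 13,298 kg.
13,298 kg > 12,000 kg, so the threshold is exceeded.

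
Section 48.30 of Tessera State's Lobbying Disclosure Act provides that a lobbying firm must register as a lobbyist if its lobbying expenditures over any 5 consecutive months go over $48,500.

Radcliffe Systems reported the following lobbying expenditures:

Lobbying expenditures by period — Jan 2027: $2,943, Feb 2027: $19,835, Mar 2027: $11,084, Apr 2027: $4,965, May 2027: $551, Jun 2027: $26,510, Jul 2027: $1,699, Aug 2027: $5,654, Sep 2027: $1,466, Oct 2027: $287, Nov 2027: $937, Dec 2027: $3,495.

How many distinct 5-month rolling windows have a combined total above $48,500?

1

Jan 2027–May 2027: $2,943 + $19,835 + $11,084 + $4,965 + $551 = $39,378 (under)
Feb 2027–Jun 2027: $19,835 + $11,084 + $4,965 + $551 + $26,510 = $62,945 (over)
Mar 2027–Jul 2027: $11,084 + $4,965 + $551 + $26,510 + $1,699 = $44,809 (under)
Apr 2027–Aug 2027: $4,965 + $551 + $26,510 + $1,699 + $5,654 = $39,379 (under)
May 2027–Sep 2027: $551 + $26,510 + $1,699 + $5,654 + $1,466 = $35,880 (under)
Jun 2027–Oct 2027: $26,510 + $1,699 + $5,654 + $1,466 + $287 = $35,616 (under)
Jul 2027–Nov 2027: $1,699 + $5,654 + $1,466 + $287 + $937 = $10,043 (under)
Aug 2027–Dec 2027: $5,654 + $1,466 + $287 + $937 + $3,495 = $11,839 (under)
1 window exceeds the threshold.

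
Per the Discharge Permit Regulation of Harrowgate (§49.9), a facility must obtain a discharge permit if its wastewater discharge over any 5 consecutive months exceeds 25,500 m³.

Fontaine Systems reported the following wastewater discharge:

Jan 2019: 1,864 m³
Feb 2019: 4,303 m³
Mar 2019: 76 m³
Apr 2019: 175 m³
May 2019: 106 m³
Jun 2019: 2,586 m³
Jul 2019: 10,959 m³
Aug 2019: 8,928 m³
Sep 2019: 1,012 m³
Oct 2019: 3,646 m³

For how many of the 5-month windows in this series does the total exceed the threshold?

1

Jan 2019–May 2019: 1,864 m³ + 4,303 m³ + 76 m³ + 175 m³ + 106 m³ = 6,524 m³ (under)
Feb 2019–Jun 2019: 4,303 m³ + 76 m³ + 175 m³ + 106 m³ + 2,586 m³ = 7,246 m³ (under)
Mar 2019–Jul 2019: 76 m³ + 175 m³ + 106 m³ + 2,586 m³ + 10,959 m³ = 13,902 m³ (under)
Apr 2019–Aug 2019: 175 m³ + 106 m³ + 2,586 m³ + 10,959 m³ + 8,928 m³ = 22,754 m³ (under)
May 2019–Sep 2019: 106 m³ + 2,586 m³ + 10,959 m³ + 8,928 m³ + 1,012 m³ = 23,591 m³ (under)
Jun 2019–Oct 2019: 2,586 m³ + 10,959 m³ + 8,928 m³ + 1,012 m³ + 3,646 m³ = 27,131 m³ (over)
1 window exceeds the threshold.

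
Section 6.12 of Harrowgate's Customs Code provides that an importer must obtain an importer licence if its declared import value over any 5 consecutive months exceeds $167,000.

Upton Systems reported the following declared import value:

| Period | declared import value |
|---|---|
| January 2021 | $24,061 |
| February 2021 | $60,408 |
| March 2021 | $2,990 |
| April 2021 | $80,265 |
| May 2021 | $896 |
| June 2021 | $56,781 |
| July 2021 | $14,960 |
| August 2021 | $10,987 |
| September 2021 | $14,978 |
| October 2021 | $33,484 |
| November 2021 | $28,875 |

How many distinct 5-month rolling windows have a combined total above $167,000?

2

January 2021–May 2021: $24,061 + $60,408 + $2,990 + $80,265 + $896 = $168,620 (over)
February 2021–June 2021: $60,408 + $2,990 + $80,265 + $896 + $56,781 = $201,340 (over)
March 2021–July 2021: $2,990 + $80,265 + $896 + $56,781 + $14,960 = $155,892 (under)
April 2021–August 2021: $80,265 + $896 + $56,781 + $14,960 + $10,987 = $163,889 (under)
May 2021–September 2021: $896 + $56,781 + $14,960 + $10,987 + $14,978 = $98,602 (under)
June 2021–October 2021: $56,781 + $14,960 + $10,987 + $14,978 + $33,484 = $131,190 (under)
July 2021–November 2021: $14,960 + $10,987 + $14,978 + $33,484 + $28,875 = $103,284 (under)
2 windows exceed the threshold.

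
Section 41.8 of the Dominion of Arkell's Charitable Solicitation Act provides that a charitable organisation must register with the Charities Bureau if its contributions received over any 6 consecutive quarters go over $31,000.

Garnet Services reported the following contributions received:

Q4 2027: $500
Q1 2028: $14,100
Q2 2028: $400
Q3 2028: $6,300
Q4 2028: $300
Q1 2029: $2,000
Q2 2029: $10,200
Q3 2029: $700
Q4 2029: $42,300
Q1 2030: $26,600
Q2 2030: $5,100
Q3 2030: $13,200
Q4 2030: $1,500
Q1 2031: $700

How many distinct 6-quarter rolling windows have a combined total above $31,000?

Q4 2027–Q1 2029: $500 + $14,100 + $400 + $6,300 + $300 + $2,000 = $23,600 (under)
Q1 2028–Q2 2029: $14,100 + $400 + $6,300 + $300 + $2,000 + $10,200 = $33,300 (over)
Q2 2028–Q3 2029: $400 + $6,300 + $300 + $2,000 + $10,200 + $700 = $19,900 (under)
Q3 2028–Q4 2029: $6,300 + $300 + $2,000 + $10,200 + $700 + $42,300 = $61,800 (over)
Q4 2028–Q1 2030: $300 + $2,000 + $10,200 + $700 + $42,300 + $26,600 = $82,100 (over)
Q1 2029–Q2 2030: $2,000 + $10,200 + $700 + $42,300 + $26,600 + $5,100 = $86,900 (over)
Q2 2029–Q3 2030: $10,200 + $700 + $42,300 + $26,600 + $5,100 + $13,200 = $98,100 (over)
Q3 2029–Q4 2030: $700 + $42,300 + $26,600 + $5,100 + $13,200 + $1,500 = $89,400 (over)
Q4 2029–Q1 2031: $42,300 + $26,600 + $5,100 + $13,200 + $1,500 + $700 = $89,400 (over)
7 windows exceed the threshold.

7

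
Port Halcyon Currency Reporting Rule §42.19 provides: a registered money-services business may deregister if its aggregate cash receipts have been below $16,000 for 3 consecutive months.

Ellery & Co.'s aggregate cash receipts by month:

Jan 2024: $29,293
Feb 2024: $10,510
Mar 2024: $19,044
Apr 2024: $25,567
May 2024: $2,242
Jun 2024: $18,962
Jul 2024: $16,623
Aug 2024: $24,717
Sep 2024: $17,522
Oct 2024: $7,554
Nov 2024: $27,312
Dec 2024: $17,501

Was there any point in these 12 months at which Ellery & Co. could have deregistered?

Months below $16,000: Feb 2024, May 2024, Oct 2024.
Longest run of consecutive months below the threshold: 1.
1 < 3, so Ellery & Co. never became eligible.

No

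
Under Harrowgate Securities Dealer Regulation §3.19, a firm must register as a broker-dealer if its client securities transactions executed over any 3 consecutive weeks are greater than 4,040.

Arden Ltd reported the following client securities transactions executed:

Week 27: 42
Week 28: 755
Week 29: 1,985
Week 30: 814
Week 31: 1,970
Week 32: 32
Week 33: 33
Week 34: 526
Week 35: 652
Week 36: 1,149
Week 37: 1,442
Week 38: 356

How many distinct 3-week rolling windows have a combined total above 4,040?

1

Week 27–Week 29: 42 + 755 + 1,985 = 2,782 (under)
Week 28–Week 30: 755 + 1,985 + 814 = 3,554 (under)
Week 29–Week 31: 1,985 + 814 + 1,970 = 4,769 (over)
Week 30–Week 32: 814 + 1,970 + 32 = 2,816 (under)
Week 31–Week 33: 1,970 + 32 + 33 = 2,035 (under)
Week 32–Week 34: 32 + 33 + 526 = 591 (under)
Week 33–Week 35: 33 + 526 + 652 = 1,211 (under)
Week 34–Week 36: 526 + 652 + 1,149 = 2,327 (under)
Week 35–Week 37: 652 + 1,149 + 1,442 = 3,243 (under)
Week 36–Week 38: 1,149 + 1,442 + 356 = 2,947 (under)
1 window exceeds the threshold.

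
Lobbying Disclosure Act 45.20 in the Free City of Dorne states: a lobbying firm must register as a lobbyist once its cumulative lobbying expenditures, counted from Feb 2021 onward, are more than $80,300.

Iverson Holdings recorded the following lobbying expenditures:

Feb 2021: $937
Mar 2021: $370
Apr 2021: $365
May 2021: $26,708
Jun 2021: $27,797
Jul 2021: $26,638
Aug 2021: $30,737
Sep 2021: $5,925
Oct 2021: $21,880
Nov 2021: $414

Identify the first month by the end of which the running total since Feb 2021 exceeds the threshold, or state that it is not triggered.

Through Feb 2021: $937
Through Mar 2021: $1,307
Through Apr 2021: $1,672
Through May 2021: $28,380
Through Jun 2021: $56,177
Through Jul 2021: $82,815 ← exceeds threshold

Jul 2021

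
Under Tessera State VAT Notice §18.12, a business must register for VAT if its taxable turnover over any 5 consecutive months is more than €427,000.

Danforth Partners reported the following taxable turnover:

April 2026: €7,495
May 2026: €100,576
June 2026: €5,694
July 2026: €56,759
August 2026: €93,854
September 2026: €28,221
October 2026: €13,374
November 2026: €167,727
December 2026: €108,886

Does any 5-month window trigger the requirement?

April 2026–August 2026: €7,495 + €100,576 + €5,694 + €56,759 + €93,854 = €264,378 (under)
May 2026–September 2026: €100,576 + €5,694 + €56,759 + €93,854 + €28,221 = €285,104 (under)
June 2026–October 2026: €5,694 + €56,759 + €93,854 + €28,221 + €13,374 = €197,902 (under)
July 2026–November 2026: €56,759 + €93,854 + €28,221 + €13,374 + €167,727 = €359,935 (under)
August 2026–December 2026: €93,854 + €28,221 + €13,374 + €167,727 + €108,886 = €412,062 (under)
No window exceeds €427,000.

No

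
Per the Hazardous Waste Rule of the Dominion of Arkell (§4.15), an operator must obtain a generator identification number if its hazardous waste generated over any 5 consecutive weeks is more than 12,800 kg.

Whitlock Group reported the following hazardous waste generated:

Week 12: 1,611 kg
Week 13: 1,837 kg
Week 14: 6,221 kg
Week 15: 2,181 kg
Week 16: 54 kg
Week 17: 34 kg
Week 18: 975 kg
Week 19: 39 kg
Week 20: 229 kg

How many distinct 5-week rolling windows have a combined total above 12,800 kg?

0

Week 12–Week 16: 1,611 kg + 1,837 kg + 6,221 kg + 2,181 kg + 54 kg = 11,904 kg (under)
Week 13–Week 17: 1,837 kg + 6,221 kg + 2,181 kg + 54 kg + 34 kg = 10,327 kg (under)
Week 14–Week 18: 6,221 kg + 2,181 kg + 54 kg + 34 kg + 975 kg = 9,465 kg (under)
Week 15–Week 19: 2,181 kg + 54 kg + 34 kg + 975 kg + 39 kg = 3,283 kg (under)
Week 16–Week 20: 54 kg + 34 kg + 975 kg + 39 kg + 229 kg = 1,331 kg (under)
0 windows exceed the threshold.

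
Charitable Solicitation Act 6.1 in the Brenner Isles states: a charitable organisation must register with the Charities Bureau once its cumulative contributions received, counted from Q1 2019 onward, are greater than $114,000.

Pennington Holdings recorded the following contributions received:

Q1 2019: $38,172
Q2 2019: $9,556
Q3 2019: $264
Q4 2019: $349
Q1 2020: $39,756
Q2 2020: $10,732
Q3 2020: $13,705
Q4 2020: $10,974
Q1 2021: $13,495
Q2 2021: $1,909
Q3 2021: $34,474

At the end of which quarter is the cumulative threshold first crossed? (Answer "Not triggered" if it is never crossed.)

Q4 2020

Through Q1 2019: $38,172
Through Q2 2019: $47,728
Through Q3 2019: $47,992
Through Q4 2019: $48,341
Through Q1 2020: $88,097
Through Q2 2020: $98,829
Through Q3 2020: $112,534
Through Q4 2020: $123,508 ← exceeds threshold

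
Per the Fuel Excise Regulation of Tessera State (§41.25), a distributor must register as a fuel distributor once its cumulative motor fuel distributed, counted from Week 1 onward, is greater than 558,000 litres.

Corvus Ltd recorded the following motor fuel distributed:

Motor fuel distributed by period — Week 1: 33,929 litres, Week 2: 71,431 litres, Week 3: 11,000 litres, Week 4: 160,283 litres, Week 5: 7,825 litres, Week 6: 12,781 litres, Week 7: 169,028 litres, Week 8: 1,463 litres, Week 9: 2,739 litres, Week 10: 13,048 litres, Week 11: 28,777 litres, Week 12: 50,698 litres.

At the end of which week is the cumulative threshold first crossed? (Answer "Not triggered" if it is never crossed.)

Week 12

Through Week 1: 33,929 litres
Through Week 2: 105,360 litres
Through Week 3: 116,360 litres
Through Week 4: 276,643 litres
Through Week 5: 284,468 litres
Through Week 6: 297,249 litres
Through Week 7: 466,277 litres
Through Week 8: 467,740 litres
Through Week 9: 470,479 litres
Through Week 10: 483,527 litres
Through Week 11: 512,304 litres
Through Week 12: 563,002 litres ← exceeds threshold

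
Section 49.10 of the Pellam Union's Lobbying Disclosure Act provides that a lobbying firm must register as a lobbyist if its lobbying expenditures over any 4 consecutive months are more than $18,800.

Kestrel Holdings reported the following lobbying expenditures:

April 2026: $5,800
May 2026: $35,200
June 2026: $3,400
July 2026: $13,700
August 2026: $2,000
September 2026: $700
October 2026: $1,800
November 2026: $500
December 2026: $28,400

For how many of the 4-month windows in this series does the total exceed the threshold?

April 2026–July 2026: $5,800 + $35,200 + $3,400 + $13,700 = $58,100 (over)
May 2026–August 2026: $35,200 + $3,400 + $13,700 + $2,000 = $54,300 (over)
June 2026–September 2026: $3,400 + $13,700 + $2,000 + $700 = $19,800 (over)
July 2026–October 2026: $13,700 + $2,000 + $700 + $1,800 = $18,200 (under)
August 2026–November 2026: $2,000 + $700 + $1,800 + $500 = $5,000 (under)
September 2026–December 2026: $700 + $1,800 + $500 + $28,400 = $31,400 (over)
4 windows exceed the threshold.

4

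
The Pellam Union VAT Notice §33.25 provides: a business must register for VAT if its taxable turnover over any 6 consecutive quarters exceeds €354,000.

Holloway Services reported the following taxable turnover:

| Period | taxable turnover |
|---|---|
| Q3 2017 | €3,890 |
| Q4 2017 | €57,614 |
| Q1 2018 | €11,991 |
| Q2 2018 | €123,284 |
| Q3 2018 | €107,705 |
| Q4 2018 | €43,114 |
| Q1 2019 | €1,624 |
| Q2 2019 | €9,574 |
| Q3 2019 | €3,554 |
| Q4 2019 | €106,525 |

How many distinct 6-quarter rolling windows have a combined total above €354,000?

0

Q3 2017–Q4 2018: €3,890 + €57,614 + €11,991 + €123,284 + €107,705 + €43,114 = €347,598 (under)
Q4 2017–Q1 2019: €57,614 + €11,991 + €123,284 + €107,705 + €43,114 + €1,624 = €345,332 (under)
Q1 2018–Q2 2019: €11,991 + €123,284 + €107,705 + €43,114 + €1,624 + €9,574 = €297,292 (under)
Q2 2018–Q3 2019: €123,284 + €107,705 + €43,114 + €1,624 + €9,574 + €3,554 = €288,855 (under)
Q3 2018–Q4 2019: €107,705 + €43,114 + €1,624 + €9,574 + €3,554 + €106,525 = €272,096 (under)
0 windows exceed the threshold.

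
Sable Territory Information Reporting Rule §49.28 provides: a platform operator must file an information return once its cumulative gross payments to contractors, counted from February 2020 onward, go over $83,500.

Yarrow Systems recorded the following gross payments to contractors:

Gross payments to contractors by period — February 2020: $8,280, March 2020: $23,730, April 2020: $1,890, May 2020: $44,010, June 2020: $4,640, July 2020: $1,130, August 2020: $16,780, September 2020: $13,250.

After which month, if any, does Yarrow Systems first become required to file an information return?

Through February 2020: $8,280
Through March 2020: $32,010
Through April 2020: $33,900
Through May 2020: $77,910
Through June 2020: $82,550
Through July 2020: $83,680 ← exceeds threshold

July 2020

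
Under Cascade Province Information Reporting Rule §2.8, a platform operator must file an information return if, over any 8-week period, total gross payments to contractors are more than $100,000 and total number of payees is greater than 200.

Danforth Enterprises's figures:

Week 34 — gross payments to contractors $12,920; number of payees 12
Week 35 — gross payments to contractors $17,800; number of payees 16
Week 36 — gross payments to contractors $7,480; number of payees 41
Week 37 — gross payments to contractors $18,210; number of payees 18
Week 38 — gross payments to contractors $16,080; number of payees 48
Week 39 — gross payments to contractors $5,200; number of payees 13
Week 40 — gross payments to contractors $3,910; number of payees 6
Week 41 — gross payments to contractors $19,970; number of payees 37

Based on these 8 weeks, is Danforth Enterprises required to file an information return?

No

Total gross payments to contractors: $12,920 + $17,800 + $7,480 + $18,210 + $16,080 + $5,200 + $3,910 + $19,970 = $101,570 (> $100,000).
Total number of payees: 12 + 16 + 41 + 18 + 48 + 13 + 6 + 37 = 191 (≤ 200).
The test is 'and': the rule requires both, and at least one is not exceeded.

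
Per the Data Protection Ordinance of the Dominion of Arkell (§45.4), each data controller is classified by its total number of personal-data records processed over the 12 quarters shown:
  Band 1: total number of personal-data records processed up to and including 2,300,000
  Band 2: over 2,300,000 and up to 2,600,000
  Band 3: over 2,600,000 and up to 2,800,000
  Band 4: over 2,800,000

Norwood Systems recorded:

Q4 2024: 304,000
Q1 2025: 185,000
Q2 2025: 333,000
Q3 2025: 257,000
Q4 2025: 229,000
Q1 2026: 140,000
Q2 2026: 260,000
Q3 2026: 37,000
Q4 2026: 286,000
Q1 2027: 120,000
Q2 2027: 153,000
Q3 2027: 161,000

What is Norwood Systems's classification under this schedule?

Total number of personal-data records processed: 304,000 + 185,000 + 333,000 + 257,000 + 229,000 + 140,000 + 260,000 + 37,000 + 286,000 + 120,000 + 153,000 + 161,000 = 2,465,000.
2,300,000 < 2,465,000 ≤ 2,600,000, so Band 2 applies.

Band 2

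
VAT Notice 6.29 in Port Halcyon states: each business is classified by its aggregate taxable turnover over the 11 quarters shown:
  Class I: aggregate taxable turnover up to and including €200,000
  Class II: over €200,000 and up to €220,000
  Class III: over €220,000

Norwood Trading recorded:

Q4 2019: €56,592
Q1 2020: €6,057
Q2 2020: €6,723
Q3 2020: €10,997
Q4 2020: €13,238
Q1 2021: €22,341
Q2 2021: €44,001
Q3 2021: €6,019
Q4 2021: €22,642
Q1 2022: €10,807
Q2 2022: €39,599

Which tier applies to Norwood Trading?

Class III

Aggregate taxable turnover: €56,592 + €6,057 + €6,723 + €10,997 + €13,238 + €22,341 + €44,001 + €6,019 + €22,642 + €10,807 + €39,599 = €239,016.
€239,016 > €220,000, so Class III applies.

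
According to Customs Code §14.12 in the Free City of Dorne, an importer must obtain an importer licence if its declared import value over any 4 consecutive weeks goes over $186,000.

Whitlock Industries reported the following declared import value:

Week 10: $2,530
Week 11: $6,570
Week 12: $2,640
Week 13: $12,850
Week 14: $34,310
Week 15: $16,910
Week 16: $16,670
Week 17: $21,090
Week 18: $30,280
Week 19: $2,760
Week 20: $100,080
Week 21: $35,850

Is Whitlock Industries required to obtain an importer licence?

No

Week 10–Week 13: $2,530 + $6,570 + $2,640 + $12,850 = $24,590 (under)
Week 11–Week 14: $6,570 + $2,640 + $12,850 + $34,310 = $56,370 (under)
Week 12–Week 15: $2,640 + $12,850 + $34,310 + $16,910 = $66,710 (under)
Week 13–Week 16: $12,850 + $34,310 + $16,910 + $16,670 = $80,740 (under)
Week 14–Week 17: $34,310 + $16,910 + $16,670 + $21,090 = $88,980 (under)
Week 15–Week 18: $16,910 + $16,670 + $21,090 + $30,280 = $84,950 (under)
Week 16–Week 19: $16,670 + $21,090 + $30,280 + $2,760 = $70,800 (under)
Week 17–Week 20: $21,090 + $30,280 + $2,760 + $100,080 = $154,210 (under)
Week 18–Week 21: $30,280 + $2,760 + $100,080 + $35,850 = $168,970 (under)
No window exceeds $186,000.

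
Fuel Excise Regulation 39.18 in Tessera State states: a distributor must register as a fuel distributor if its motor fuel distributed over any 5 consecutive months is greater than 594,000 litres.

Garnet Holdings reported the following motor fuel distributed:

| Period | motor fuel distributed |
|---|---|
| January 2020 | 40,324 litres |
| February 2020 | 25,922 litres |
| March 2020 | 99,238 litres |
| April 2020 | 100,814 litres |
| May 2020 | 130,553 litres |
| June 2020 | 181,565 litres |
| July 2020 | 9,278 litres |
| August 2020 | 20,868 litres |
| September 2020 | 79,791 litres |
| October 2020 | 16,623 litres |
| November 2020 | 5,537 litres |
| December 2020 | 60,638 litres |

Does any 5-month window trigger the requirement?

January 2020–May 2020: 40,324 litres + 25,922 litres + 99,238 litres + 100,814 litres + 130,553 litres = 396,851 litres (under)
February 2020–June 2020: 25,922 litres + 99,238 litres + 100,814 litres + 130,553 litres + 181,565 litres = 538,092 litres (under)
March 2020–July 2020: 99,238 litres + 100,814 litres + 130,553 litres + 181,565 litres + 9,278 litres = 521,448 litres (under)
April 2020–August 2020: 100,814 litres + 130,553 litres + 181,565 litres + 9,278 litres + 20,868 litres = 443,078 litres (under)
May 2020–September 2020: 130,553 litres + 181,565 litres + 9,278 litres + 20,868 litres + 79,791 litres = 422,055 litres (under)
June 2020–October 2020: 181,565 litres + 9,278 litres + 20,868 litres + 79,791 litres + 16,623 litres = 308,125 litres (under)
July 2020–November 2020: 9,278 litres + 20,868 litres + 79,791 litres + 16,623 litres + 5,537 litres = 132,097 litres (under)
August 2020–December 2020: 20,868 litres + 79,791 litres + 16,623 litres + 5,537 litres + 60,638 litres = 183,457 litres (under)
No window exceeds 594,000 litres.

No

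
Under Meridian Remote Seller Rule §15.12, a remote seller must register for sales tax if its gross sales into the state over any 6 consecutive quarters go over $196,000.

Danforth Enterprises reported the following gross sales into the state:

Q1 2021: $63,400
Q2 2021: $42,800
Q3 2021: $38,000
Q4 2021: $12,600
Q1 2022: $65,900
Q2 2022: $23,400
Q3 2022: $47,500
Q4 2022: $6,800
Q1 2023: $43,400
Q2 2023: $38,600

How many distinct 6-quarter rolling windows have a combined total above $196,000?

Q1 2021–Q2 2022: $63,400 + $42,800 + $38,000 + $12,600 + $65,900 + $23,400 = $246,100 (over)
Q2 2021–Q3 2022: $42,800 + $38,000 + $12,600 + $65,900 + $23,400 + $47,500 = $230,200 (over)
Q3 2021–Q4 2022: $38,000 + $12,600 + $65,900 + $23,400 + $47,500 + $6,800 = $194,200 (under)
Q4 2021–Q1 2023: $12,600 + $65,900 + $23,400 + $47,500 + $6,800 + $43,400 = $199,600 (over)
Q1 2022–Q2 2023: $65,900 + $23,400 + $47,500 + $6,800 + $43,400 + $38,600 = $225,600 (over)
4 windows exceed the threshold.

4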